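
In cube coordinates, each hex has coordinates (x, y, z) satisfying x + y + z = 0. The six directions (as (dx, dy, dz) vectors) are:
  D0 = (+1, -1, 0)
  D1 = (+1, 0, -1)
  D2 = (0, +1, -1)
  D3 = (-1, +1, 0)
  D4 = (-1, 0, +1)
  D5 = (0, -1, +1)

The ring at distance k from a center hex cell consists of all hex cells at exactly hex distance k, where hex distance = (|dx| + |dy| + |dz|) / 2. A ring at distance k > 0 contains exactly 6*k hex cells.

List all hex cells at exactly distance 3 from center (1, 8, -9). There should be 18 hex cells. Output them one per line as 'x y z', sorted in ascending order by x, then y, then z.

Walk ring at distance 3 from (1, 8, -9):
Start at center + D4*3 = (-2, 8, -6)
  hex 0: (-2, 8, -6)
  hex 1: (-1, 7, -6)
  hex 2: (0, 6, -6)
  hex 3: (1, 5, -6)
  hex 4: (2, 5, -7)
  hex 5: (3, 5, -8)
  hex 6: (4, 5, -9)
  hex 7: (4, 6, -10)
  hex 8: (4, 7, -11)
  hex 9: (4, 8, -12)
  hex 10: (3, 9, -12)
  hex 11: (2, 10, -12)
  hex 12: (1, 11, -12)
  hex 13: (0, 11, -11)
  hex 14: (-1, 11, -10)
  hex 15: (-2, 11, -9)
  hex 16: (-2, 10, -8)
  hex 17: (-2, 9, -7)
Sorted: 18 hexes.

Answer: -2 8 -6
-2 9 -7
-2 10 -8
-2 11 -9
-1 7 -6
-1 11 -10
0 6 -6
0 11 -11
1 5 -6
1 11 -12
2 5 -7
2 10 -12
3 5 -8
3 9 -12
4 5 -9
4 6 -10
4 7 -11
4 8 -12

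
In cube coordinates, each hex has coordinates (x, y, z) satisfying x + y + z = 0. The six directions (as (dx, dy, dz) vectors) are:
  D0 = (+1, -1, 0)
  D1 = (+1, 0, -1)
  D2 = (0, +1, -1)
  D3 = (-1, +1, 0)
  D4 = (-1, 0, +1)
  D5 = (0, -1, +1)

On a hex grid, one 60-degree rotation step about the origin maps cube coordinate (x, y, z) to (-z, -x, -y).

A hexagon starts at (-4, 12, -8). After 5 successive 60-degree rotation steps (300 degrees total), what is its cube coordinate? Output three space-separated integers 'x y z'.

Start: (-4, 12, -8)
Step 1: (-4, 12, -8) -> (-(-8), -(-4), -(12)) = (8, 4, -12)
Step 2: (8, 4, -12) -> (-(-12), -(8), -(4)) = (12, -8, -4)
Step 3: (12, -8, -4) -> (-(-4), -(12), -(-8)) = (4, -12, 8)
Step 4: (4, -12, 8) -> (-(8), -(4), -(-12)) = (-8, -4, 12)
Step 5: (-8, -4, 12) -> (-(12), -(-8), -(-4)) = (-12, 8, 4)

Answer: -12 8 4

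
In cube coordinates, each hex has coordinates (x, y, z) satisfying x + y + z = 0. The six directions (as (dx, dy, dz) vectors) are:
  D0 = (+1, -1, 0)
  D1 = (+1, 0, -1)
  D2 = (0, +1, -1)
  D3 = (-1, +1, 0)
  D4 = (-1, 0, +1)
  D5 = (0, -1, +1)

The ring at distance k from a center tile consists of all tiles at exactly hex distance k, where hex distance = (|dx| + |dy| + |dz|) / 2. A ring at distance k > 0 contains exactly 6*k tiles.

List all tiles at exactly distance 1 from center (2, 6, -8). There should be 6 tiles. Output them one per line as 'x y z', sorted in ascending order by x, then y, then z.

Walk ring at distance 1 from (2, 6, -8):
Start at center + D4*1 = (1, 6, -7)
  hex 0: (1, 6, -7)
  hex 1: (2, 5, -7)
  hex 2: (3, 5, -8)
  hex 3: (3, 6, -9)
  hex 4: (2, 7, -9)
  hex 5: (1, 7, -8)
Sorted: 6 hexes.

Answer: 1 6 -7
1 7 -8
2 5 -7
2 7 -9
3 5 -8
3 6 -9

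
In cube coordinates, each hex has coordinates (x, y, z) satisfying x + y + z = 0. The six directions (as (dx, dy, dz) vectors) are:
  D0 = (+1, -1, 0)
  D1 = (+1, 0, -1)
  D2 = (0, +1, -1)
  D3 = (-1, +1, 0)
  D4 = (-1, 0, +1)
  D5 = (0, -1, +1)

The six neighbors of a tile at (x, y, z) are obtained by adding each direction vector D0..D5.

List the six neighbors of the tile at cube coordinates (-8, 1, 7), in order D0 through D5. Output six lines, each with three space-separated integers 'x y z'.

Answer: -7 0 7
-7 1 6
-8 2 6
-9 2 7
-9 1 8
-8 0 8

Derivation:
Center: (-8, 1, 7). Add each direction:
  D0: (-8, 1, 7) + (1, -1, 0) = (-7, 0, 7)
  D1: (-8, 1, 7) + (1, 0, -1) = (-7, 1, 6)
  D2: (-8, 1, 7) + (0, 1, -1) = (-8, 2, 6)
  D3: (-8, 1, 7) + (-1, 1, 0) = (-9, 2, 7)
  D4: (-8, 1, 7) + (-1, 0, 1) = (-9, 1, 8)
  D5: (-8, 1, 7) + (0, -1, 1) = (-8, 0, 8)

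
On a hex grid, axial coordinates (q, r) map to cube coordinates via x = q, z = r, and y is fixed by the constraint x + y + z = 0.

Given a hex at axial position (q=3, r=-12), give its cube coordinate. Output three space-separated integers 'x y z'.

Answer: 3 9 -12

Derivation:
x = q = 3
z = r = -12
y = -x - z = -(3) - (-12) = 9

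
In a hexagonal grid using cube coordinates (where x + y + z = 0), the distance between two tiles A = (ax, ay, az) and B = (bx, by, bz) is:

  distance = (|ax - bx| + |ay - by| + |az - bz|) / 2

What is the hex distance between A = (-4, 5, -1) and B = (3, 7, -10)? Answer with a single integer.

Answer: 9

Derivation:
|ax - bx| = |-4 - 3| = 7
|ay - by| = |5 - 7| = 2
|az - bz| = |-1 - (-10)| = 9
distance = (7 + 2 + 9) / 2 = 18 / 2 = 9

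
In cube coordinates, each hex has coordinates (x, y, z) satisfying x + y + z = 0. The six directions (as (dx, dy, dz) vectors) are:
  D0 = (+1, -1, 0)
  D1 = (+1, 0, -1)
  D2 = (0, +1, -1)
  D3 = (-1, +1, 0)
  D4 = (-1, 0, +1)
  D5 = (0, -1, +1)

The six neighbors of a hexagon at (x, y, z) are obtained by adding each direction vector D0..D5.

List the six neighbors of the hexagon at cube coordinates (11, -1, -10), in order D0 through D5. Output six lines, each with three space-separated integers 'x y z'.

Center: (11, -1, -10). Add each direction:
  D0: (11, -1, -10) + (1, -1, 0) = (12, -2, -10)
  D1: (11, -1, -10) + (1, 0, -1) = (12, -1, -11)
  D2: (11, -1, -10) + (0, 1, -1) = (11, 0, -11)
  D3: (11, -1, -10) + (-1, 1, 0) = (10, 0, -10)
  D4: (11, -1, -10) + (-1, 0, 1) = (10, -1, -9)
  D5: (11, -1, -10) + (0, -1, 1) = (11, -2, -9)

Answer: 12 -2 -10
12 -1 -11
11 0 -11
10 0 -10
10 -1 -9
11 -2 -9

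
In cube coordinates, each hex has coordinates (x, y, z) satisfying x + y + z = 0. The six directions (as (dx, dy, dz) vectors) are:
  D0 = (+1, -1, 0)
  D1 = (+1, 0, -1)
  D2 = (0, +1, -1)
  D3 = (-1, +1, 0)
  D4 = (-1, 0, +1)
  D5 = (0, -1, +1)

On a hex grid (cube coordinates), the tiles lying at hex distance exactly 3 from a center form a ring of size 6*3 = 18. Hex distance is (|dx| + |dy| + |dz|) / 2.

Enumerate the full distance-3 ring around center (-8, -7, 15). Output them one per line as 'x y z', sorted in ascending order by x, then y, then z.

Walk ring at distance 3 from (-8, -7, 15):
Start at center + D4*3 = (-11, -7, 18)
  hex 0: (-11, -7, 18)
  hex 1: (-10, -8, 18)
  hex 2: (-9, -9, 18)
  hex 3: (-8, -10, 18)
  hex 4: (-7, -10, 17)
  hex 5: (-6, -10, 16)
  hex 6: (-5, -10, 15)
  hex 7: (-5, -9, 14)
  hex 8: (-5, -8, 13)
  hex 9: (-5, -7, 12)
  hex 10: (-6, -6, 12)
  hex 11: (-7, -5, 12)
  hex 12: (-8, -4, 12)
  hex 13: (-9, -4, 13)
  hex 14: (-10, -4, 14)
  hex 15: (-11, -4, 15)
  hex 16: (-11, -5, 16)
  hex 17: (-11, -6, 17)
Sorted: 18 hexes.

Answer: -11 -7 18
-11 -6 17
-11 -5 16
-11 -4 15
-10 -8 18
-10 -4 14
-9 -9 18
-9 -4 13
-8 -10 18
-8 -4 12
-7 -10 17
-7 -5 12
-6 -10 16
-6 -6 12
-5 -10 15
-5 -9 14
-5 -8 13
-5 -7 12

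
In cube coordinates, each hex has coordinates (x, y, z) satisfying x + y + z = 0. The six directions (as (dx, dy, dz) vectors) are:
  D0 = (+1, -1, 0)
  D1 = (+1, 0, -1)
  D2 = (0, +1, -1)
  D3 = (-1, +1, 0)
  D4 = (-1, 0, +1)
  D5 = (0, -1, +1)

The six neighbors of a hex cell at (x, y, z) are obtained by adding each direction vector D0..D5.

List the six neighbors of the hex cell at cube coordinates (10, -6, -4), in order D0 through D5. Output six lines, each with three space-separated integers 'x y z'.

Answer: 11 -7 -4
11 -6 -5
10 -5 -5
9 -5 -4
9 -6 -3
10 -7 -3

Derivation:
Center: (10, -6, -4). Add each direction:
  D0: (10, -6, -4) + (1, -1, 0) = (11, -7, -4)
  D1: (10, -6, -4) + (1, 0, -1) = (11, -6, -5)
  D2: (10, -6, -4) + (0, 1, -1) = (10, -5, -5)
  D3: (10, -6, -4) + (-1, 1, 0) = (9, -5, -4)
  D4: (10, -6, -4) + (-1, 0, 1) = (9, -6, -3)
  D5: (10, -6, -4) + (0, -1, 1) = (10, -7, -3)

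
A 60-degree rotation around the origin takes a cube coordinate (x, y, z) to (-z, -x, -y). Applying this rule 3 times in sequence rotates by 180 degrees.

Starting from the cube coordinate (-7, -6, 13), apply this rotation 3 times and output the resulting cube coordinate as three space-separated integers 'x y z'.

Answer: 7 6 -13

Derivation:
Start: (-7, -6, 13)
Step 1: (-7, -6, 13) -> (-(13), -(-7), -(-6)) = (-13, 7, 6)
Step 2: (-13, 7, 6) -> (-(6), -(-13), -(7)) = (-6, 13, -7)
Step 3: (-6, 13, -7) -> (-(-7), -(-6), -(13)) = (7, 6, -13)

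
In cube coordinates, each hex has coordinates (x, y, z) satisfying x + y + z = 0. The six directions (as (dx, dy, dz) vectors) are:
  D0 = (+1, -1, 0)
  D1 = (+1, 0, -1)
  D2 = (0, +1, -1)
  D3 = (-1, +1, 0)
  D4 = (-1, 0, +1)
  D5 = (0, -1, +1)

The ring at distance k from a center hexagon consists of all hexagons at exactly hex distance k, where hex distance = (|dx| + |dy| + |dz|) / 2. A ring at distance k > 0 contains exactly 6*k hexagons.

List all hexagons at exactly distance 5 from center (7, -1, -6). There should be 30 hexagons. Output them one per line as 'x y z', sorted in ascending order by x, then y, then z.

Walk ring at distance 5 from (7, -1, -6):
Start at center + D4*5 = (2, -1, -1)
  hex 0: (2, -1, -1)
  hex 1: (3, -2, -1)
  hex 2: (4, -3, -1)
  hex 3: (5, -4, -1)
  hex 4: (6, -5, -1)
  hex 5: (7, -6, -1)
  hex 6: (8, -6, -2)
  hex 7: (9, -6, -3)
  hex 8: (10, -6, -4)
  hex 9: (11, -6, -5)
  hex 10: (12, -6, -6)
  hex 11: (12, -5, -7)
  hex 12: (12, -4, -8)
  hex 13: (12, -3, -9)
  hex 14: (12, -2, -10)
  hex 15: (12, -1, -11)
  hex 16: (11, 0, -11)
  hex 17: (10, 1, -11)
  hex 18: (9, 2, -11)
  hex 19: (8, 3, -11)
  hex 20: (7, 4, -11)
  hex 21: (6, 4, -10)
  hex 22: (5, 4, -9)
  hex 23: (4, 4, -8)
  hex 24: (3, 4, -7)
  hex 25: (2, 4, -6)
  hex 26: (2, 3, -5)
  hex 27: (2, 2, -4)
  hex 28: (2, 1, -3)
  hex 29: (2, 0, -2)
Sorted: 30 hexes.

Answer: 2 -1 -1
2 0 -2
2 1 -3
2 2 -4
2 3 -5
2 4 -6
3 -2 -1
3 4 -7
4 -3 -1
4 4 -8
5 -4 -1
5 4 -9
6 -5 -1
6 4 -10
7 -6 -1
7 4 -11
8 -6 -2
8 3 -11
9 -6 -3
9 2 -11
10 -6 -4
10 1 -11
11 -6 -5
11 0 -11
12 -6 -6
12 -5 -7
12 -4 -8
12 -3 -9
12 -2 -10
12 -1 -11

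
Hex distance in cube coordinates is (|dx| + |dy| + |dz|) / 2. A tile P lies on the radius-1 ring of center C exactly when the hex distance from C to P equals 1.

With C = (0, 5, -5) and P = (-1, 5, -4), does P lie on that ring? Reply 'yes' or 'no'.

|px - cx| = |-1 - 0| = 1
|py - cy| = |5 - 5| = 0
|pz - cz| = |-4 - (-5)| = 1
distance = (1+0+1)/2 = 2/2 = 1
radius = 1; distance == radius -> yes

Answer: yes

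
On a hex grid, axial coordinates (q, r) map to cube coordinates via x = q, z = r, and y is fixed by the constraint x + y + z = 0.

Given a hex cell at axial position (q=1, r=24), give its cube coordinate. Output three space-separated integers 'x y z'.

x = q = 1
z = r = 24
y = -x - z = -(1) - (24) = -25

Answer: 1 -25 24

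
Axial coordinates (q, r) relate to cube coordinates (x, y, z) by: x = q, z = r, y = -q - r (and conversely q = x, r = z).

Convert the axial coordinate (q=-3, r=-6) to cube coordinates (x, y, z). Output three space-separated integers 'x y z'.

Answer: -3 9 -6

Derivation:
x = q = -3
z = r = -6
y = -x - z = -(-3) - (-6) = 9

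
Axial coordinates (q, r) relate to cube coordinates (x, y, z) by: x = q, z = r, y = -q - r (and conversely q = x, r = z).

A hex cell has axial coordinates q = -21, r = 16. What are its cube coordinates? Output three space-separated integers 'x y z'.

x = q = -21
z = r = 16
y = -x - z = -(-21) - (16) = 5

Answer: -21 5 16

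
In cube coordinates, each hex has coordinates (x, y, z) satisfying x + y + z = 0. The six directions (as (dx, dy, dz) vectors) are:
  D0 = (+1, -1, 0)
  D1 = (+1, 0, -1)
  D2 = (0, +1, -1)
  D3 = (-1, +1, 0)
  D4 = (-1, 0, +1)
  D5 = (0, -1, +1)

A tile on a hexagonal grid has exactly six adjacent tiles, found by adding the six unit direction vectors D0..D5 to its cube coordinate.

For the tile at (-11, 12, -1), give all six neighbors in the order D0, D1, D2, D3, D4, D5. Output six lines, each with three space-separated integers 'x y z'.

Answer: -10 11 -1
-10 12 -2
-11 13 -2
-12 13 -1
-12 12 0
-11 11 0

Derivation:
Center: (-11, 12, -1). Add each direction:
  D0: (-11, 12, -1) + (1, -1, 0) = (-10, 11, -1)
  D1: (-11, 12, -1) + (1, 0, -1) = (-10, 12, -2)
  D2: (-11, 12, -1) + (0, 1, -1) = (-11, 13, -2)
  D3: (-11, 12, -1) + (-1, 1, 0) = (-12, 13, -1)
  D4: (-11, 12, -1) + (-1, 0, 1) = (-12, 12, 0)
  D5: (-11, 12, -1) + (0, -1, 1) = (-11, 11, 0)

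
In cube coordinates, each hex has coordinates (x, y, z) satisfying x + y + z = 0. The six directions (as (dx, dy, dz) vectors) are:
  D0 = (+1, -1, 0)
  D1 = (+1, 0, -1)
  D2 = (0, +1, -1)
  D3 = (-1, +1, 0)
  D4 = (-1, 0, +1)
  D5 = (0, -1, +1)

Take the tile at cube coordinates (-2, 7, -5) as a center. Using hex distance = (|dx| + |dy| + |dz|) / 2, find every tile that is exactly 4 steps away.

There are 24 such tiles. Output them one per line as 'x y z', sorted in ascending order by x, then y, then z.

Answer: -6 7 -1
-6 8 -2
-6 9 -3
-6 10 -4
-6 11 -5
-5 6 -1
-5 11 -6
-4 5 -1
-4 11 -7
-3 4 -1
-3 11 -8
-2 3 -1
-2 11 -9
-1 3 -2
-1 10 -9
0 3 -3
0 9 -9
1 3 -4
1 8 -9
2 3 -5
2 4 -6
2 5 -7
2 6 -8
2 7 -9

Derivation:
Walk ring at distance 4 from (-2, 7, -5):
Start at center + D4*4 = (-6, 7, -1)
  hex 0: (-6, 7, -1)
  hex 1: (-5, 6, -1)
  hex 2: (-4, 5, -1)
  hex 3: (-3, 4, -1)
  hex 4: (-2, 3, -1)
  hex 5: (-1, 3, -2)
  hex 6: (0, 3, -3)
  hex 7: (1, 3, -4)
  hex 8: (2, 3, -5)
  hex 9: (2, 4, -6)
  hex 10: (2, 5, -7)
  hex 11: (2, 6, -8)
  hex 12: (2, 7, -9)
  hex 13: (1, 8, -9)
  hex 14: (0, 9, -9)
  hex 15: (-1, 10, -9)
  hex 16: (-2, 11, -9)
  hex 17: (-3, 11, -8)
  hex 18: (-4, 11, -7)
  hex 19: (-5, 11, -6)
  hex 20: (-6, 11, -5)
  hex 21: (-6, 10, -4)
  hex 22: (-6, 9, -3)
  hex 23: (-6, 8, -2)
Sorted: 24 hexes.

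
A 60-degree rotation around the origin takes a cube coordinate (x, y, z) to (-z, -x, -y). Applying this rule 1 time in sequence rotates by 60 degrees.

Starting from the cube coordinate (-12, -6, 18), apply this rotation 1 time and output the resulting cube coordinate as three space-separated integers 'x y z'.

Start: (-12, -6, 18)
Step 1: (-12, -6, 18) -> (-(18), -(-12), -(-6)) = (-18, 12, 6)

Answer: -18 12 6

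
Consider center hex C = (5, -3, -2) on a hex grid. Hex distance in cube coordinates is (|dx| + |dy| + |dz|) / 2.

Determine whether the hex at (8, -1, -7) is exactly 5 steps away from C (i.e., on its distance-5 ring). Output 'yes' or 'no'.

|px - cx| = |8 - 5| = 3
|py - cy| = |-1 - (-3)| = 2
|pz - cz| = |-7 - (-2)| = 5
distance = (3+2+5)/2 = 10/2 = 5
radius = 5; distance == radius -> yes

Answer: yes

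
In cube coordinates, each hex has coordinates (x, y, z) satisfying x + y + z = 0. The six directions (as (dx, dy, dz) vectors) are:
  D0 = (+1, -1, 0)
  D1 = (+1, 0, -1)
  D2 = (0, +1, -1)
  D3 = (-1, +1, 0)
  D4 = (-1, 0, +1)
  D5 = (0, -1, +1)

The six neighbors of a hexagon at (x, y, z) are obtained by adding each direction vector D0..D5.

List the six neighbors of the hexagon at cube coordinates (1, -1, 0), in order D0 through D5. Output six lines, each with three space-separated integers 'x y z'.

Answer: 2 -2 0
2 -1 -1
1 0 -1
0 0 0
0 -1 1
1 -2 1

Derivation:
Center: (1, -1, 0). Add each direction:
  D0: (1, -1, 0) + (1, -1, 0) = (2, -2, 0)
  D1: (1, -1, 0) + (1, 0, -1) = (2, -1, -1)
  D2: (1, -1, 0) + (0, 1, -1) = (1, 0, -1)
  D3: (1, -1, 0) + (-1, 1, 0) = (0, 0, 0)
  D4: (1, -1, 0) + (-1, 0, 1) = (0, -1, 1)
  D5: (1, -1, 0) + (0, -1, 1) = (1, -2, 1)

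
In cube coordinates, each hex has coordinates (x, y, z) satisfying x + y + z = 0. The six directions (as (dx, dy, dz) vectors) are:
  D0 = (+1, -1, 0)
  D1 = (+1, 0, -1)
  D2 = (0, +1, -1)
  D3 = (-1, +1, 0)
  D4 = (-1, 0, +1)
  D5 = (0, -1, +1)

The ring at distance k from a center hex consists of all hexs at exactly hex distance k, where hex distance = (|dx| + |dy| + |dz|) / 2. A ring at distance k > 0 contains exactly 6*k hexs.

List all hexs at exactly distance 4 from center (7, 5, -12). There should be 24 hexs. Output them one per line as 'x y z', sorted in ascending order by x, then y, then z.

Answer: 3 5 -8
3 6 -9
3 7 -10
3 8 -11
3 9 -12
4 4 -8
4 9 -13
5 3 -8
5 9 -14
6 2 -8
6 9 -15
7 1 -8
7 9 -16
8 1 -9
8 8 -16
9 1 -10
9 7 -16
10 1 -11
10 6 -16
11 1 -12
11 2 -13
11 3 -14
11 4 -15
11 5 -16

Derivation:
Walk ring at distance 4 from (7, 5, -12):
Start at center + D4*4 = (3, 5, -8)
  hex 0: (3, 5, -8)
  hex 1: (4, 4, -8)
  hex 2: (5, 3, -8)
  hex 3: (6, 2, -8)
  hex 4: (7, 1, -8)
  hex 5: (8, 1, -9)
  hex 6: (9, 1, -10)
  hex 7: (10, 1, -11)
  hex 8: (11, 1, -12)
  hex 9: (11, 2, -13)
  hex 10: (11, 3, -14)
  hex 11: (11, 4, -15)
  hex 12: (11, 5, -16)
  hex 13: (10, 6, -16)
  hex 14: (9, 7, -16)
  hex 15: (8, 8, -16)
  hex 16: (7, 9, -16)
  hex 17: (6, 9, -15)
  hex 18: (5, 9, -14)
  hex 19: (4, 9, -13)
  hex 20: (3, 9, -12)
  hex 21: (3, 8, -11)
  hex 22: (3, 7, -10)
  hex 23: (3, 6, -9)
Sorted: 24 hexes.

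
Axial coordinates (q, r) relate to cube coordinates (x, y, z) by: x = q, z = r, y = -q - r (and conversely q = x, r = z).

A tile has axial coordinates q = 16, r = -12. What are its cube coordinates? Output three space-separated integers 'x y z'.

x = q = 16
z = r = -12
y = -x - z = -(16) - (-12) = -4

Answer: 16 -4 -12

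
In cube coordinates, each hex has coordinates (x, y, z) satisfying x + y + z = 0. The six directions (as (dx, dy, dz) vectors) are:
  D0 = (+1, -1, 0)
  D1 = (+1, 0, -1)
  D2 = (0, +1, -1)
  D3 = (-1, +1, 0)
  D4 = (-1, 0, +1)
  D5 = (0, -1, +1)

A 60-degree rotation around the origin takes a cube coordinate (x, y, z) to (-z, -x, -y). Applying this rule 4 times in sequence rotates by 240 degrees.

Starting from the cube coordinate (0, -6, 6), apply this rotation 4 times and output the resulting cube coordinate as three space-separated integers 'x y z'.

Start: (0, -6, 6)
Step 1: (0, -6, 6) -> (-(6), -(0), -(-6)) = (-6, 0, 6)
Step 2: (-6, 0, 6) -> (-(6), -(-6), -(0)) = (-6, 6, 0)
Step 3: (-6, 6, 0) -> (-(0), -(-6), -(6)) = (0, 6, -6)
Step 4: (0, 6, -6) -> (-(-6), -(0), -(6)) = (6, 0, -6)

Answer: 6 0 -6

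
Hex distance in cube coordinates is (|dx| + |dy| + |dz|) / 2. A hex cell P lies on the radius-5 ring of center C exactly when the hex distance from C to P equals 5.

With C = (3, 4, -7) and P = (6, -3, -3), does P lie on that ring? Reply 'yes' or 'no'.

|px - cx| = |6 - 3| = 3
|py - cy| = |-3 - 4| = 7
|pz - cz| = |-3 - (-7)| = 4
distance = (3+7+4)/2 = 14/2 = 7
radius = 5; distance != radius -> no

Answer: no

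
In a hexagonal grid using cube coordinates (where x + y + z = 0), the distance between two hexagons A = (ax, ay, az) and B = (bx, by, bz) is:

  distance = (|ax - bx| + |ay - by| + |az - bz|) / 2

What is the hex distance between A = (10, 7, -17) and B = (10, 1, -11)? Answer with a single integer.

Answer: 6

Derivation:
|ax - bx| = |10 - 10| = 0
|ay - by| = |7 - 1| = 6
|az - bz| = |-17 - (-11)| = 6
distance = (0 + 6 + 6) / 2 = 12 / 2 = 6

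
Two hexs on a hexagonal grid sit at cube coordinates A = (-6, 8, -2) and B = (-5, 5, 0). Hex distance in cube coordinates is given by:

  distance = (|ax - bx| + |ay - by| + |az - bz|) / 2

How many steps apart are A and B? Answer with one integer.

Answer: 3

Derivation:
|ax - bx| = |-6 - (-5)| = 1
|ay - by| = |8 - 5| = 3
|az - bz| = |-2 - 0| = 2
distance = (1 + 3 + 2) / 2 = 6 / 2 = 3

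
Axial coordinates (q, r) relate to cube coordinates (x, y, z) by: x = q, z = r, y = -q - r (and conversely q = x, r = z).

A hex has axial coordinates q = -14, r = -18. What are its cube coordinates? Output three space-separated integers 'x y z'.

x = q = -14
z = r = -18
y = -x - z = -(-14) - (-18) = 32

Answer: -14 32 -18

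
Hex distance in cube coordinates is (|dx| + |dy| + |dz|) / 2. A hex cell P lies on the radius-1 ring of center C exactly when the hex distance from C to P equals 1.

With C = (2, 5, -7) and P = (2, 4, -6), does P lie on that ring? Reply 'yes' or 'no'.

Answer: yes

Derivation:
|px - cx| = |2 - 2| = 0
|py - cy| = |4 - 5| = 1
|pz - cz| = |-6 - (-7)| = 1
distance = (0+1+1)/2 = 2/2 = 1
radius = 1; distance == radius -> yes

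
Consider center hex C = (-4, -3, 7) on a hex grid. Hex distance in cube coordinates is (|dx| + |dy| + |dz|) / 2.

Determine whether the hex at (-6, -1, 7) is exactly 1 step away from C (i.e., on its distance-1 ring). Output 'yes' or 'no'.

|px - cx| = |-6 - (-4)| = 2
|py - cy| = |-1 - (-3)| = 2
|pz - cz| = |7 - 7| = 0
distance = (2+2+0)/2 = 4/2 = 2
radius = 1; distance != radius -> no

Answer: no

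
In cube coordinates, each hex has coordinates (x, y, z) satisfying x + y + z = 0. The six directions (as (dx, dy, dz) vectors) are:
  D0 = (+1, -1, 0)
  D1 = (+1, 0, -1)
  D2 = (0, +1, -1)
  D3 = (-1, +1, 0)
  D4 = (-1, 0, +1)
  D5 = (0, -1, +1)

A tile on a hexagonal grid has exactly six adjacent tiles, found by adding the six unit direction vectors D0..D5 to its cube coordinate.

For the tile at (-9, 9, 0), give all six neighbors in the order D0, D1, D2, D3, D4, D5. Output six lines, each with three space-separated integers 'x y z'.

Answer: -8 8 0
-8 9 -1
-9 10 -1
-10 10 0
-10 9 1
-9 8 1

Derivation:
Center: (-9, 9, 0). Add each direction:
  D0: (-9, 9, 0) + (1, -1, 0) = (-8, 8, 0)
  D1: (-9, 9, 0) + (1, 0, -1) = (-8, 9, -1)
  D2: (-9, 9, 0) + (0, 1, -1) = (-9, 10, -1)
  D3: (-9, 9, 0) + (-1, 1, 0) = (-10, 10, 0)
  D4: (-9, 9, 0) + (-1, 0, 1) = (-10, 9, 1)
  D5: (-9, 9, 0) + (0, -1, 1) = (-9, 8, 1)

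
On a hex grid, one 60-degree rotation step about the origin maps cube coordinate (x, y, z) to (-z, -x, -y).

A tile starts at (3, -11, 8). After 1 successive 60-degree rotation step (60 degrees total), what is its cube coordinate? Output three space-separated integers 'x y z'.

Start: (3, -11, 8)
Step 1: (3, -11, 8) -> (-(8), -(3), -(-11)) = (-8, -3, 11)

Answer: -8 -3 11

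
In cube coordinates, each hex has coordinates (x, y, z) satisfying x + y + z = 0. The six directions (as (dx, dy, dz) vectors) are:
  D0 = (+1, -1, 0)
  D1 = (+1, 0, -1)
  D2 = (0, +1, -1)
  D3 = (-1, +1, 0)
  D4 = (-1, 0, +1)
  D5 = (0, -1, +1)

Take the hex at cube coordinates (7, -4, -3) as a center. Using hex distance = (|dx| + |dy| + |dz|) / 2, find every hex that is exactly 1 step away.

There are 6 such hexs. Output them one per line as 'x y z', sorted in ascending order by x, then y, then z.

Walk ring at distance 1 from (7, -4, -3):
Start at center + D4*1 = (6, -4, -2)
  hex 0: (6, -4, -2)
  hex 1: (7, -5, -2)
  hex 2: (8, -5, -3)
  hex 3: (8, -4, -4)
  hex 4: (7, -3, -4)
  hex 5: (6, -3, -3)
Sorted: 6 hexes.

Answer: 6 -4 -2
6 -3 -3
7 -5 -2
7 -3 -4
8 -5 -3
8 -4 -4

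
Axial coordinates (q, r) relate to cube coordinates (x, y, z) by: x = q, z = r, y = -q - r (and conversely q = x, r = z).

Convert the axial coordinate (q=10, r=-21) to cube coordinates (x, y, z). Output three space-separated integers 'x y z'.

Answer: 10 11 -21

Derivation:
x = q = 10
z = r = -21
y = -x - z = -(10) - (-21) = 11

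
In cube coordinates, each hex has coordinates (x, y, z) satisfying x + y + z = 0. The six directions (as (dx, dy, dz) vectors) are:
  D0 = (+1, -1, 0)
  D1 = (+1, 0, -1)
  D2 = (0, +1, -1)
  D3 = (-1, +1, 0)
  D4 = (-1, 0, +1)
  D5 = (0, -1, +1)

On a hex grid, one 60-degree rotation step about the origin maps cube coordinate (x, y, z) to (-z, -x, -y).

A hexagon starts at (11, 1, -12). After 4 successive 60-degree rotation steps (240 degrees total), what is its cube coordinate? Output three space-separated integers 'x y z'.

Start: (11, 1, -12)
Step 1: (11, 1, -12) -> (-(-12), -(11), -(1)) = (12, -11, -1)
Step 2: (12, -11, -1) -> (-(-1), -(12), -(-11)) = (1, -12, 11)
Step 3: (1, -12, 11) -> (-(11), -(1), -(-12)) = (-11, -1, 12)
Step 4: (-11, -1, 12) -> (-(12), -(-11), -(-1)) = (-12, 11, 1)

Answer: -12 11 1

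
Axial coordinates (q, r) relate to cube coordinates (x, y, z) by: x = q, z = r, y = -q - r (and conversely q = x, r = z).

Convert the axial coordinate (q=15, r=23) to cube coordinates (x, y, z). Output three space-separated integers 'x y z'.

Answer: 15 -38 23

Derivation:
x = q = 15
z = r = 23
y = -x - z = -(15) - (23) = -38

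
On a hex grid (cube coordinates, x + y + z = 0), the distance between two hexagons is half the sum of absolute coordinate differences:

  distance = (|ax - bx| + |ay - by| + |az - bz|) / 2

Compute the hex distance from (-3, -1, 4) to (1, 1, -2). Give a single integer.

Answer: 6

Derivation:
|ax - bx| = |-3 - 1| = 4
|ay - by| = |-1 - 1| = 2
|az - bz| = |4 - (-2)| = 6
distance = (4 + 2 + 6) / 2 = 12 / 2 = 6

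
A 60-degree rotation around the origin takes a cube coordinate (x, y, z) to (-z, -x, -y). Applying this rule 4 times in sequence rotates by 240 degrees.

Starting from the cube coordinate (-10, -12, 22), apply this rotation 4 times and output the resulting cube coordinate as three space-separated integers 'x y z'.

Answer: 22 -10 -12

Derivation:
Start: (-10, -12, 22)
Step 1: (-10, -12, 22) -> (-(22), -(-10), -(-12)) = (-22, 10, 12)
Step 2: (-22, 10, 12) -> (-(12), -(-22), -(10)) = (-12, 22, -10)
Step 3: (-12, 22, -10) -> (-(-10), -(-12), -(22)) = (10, 12, -22)
Step 4: (10, 12, -22) -> (-(-22), -(10), -(12)) = (22, -10, -12)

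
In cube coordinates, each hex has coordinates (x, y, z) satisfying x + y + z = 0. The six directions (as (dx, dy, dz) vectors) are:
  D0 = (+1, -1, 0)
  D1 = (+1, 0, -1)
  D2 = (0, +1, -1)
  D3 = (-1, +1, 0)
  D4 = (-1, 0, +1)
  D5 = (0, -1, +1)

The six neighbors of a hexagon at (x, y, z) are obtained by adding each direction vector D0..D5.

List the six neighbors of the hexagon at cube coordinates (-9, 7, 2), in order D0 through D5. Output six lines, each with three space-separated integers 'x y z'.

Center: (-9, 7, 2). Add each direction:
  D0: (-9, 7, 2) + (1, -1, 0) = (-8, 6, 2)
  D1: (-9, 7, 2) + (1, 0, -1) = (-8, 7, 1)
  D2: (-9, 7, 2) + (0, 1, -1) = (-9, 8, 1)
  D3: (-9, 7, 2) + (-1, 1, 0) = (-10, 8, 2)
  D4: (-9, 7, 2) + (-1, 0, 1) = (-10, 7, 3)
  D5: (-9, 7, 2) + (0, -1, 1) = (-9, 6, 3)

Answer: -8 6 2
-8 7 1
-9 8 1
-10 8 2
-10 7 3
-9 6 3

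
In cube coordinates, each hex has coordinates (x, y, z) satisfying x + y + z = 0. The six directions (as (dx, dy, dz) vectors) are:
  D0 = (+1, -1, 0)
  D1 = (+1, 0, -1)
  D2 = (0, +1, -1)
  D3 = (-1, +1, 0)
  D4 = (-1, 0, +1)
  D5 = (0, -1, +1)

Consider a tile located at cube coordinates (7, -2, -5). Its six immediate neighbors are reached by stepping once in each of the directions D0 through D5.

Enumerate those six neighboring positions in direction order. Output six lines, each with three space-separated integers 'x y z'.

Answer: 8 -3 -5
8 -2 -6
7 -1 -6
6 -1 -5
6 -2 -4
7 -3 -4

Derivation:
Center: (7, -2, -5). Add each direction:
  D0: (7, -2, -5) + (1, -1, 0) = (8, -3, -5)
  D1: (7, -2, -5) + (1, 0, -1) = (8, -2, -6)
  D2: (7, -2, -5) + (0, 1, -1) = (7, -1, -6)
  D3: (7, -2, -5) + (-1, 1, 0) = (6, -1, -5)
  D4: (7, -2, -5) + (-1, 0, 1) = (6, -2, -4)
  D5: (7, -2, -5) + (0, -1, 1) = (7, -3, -4)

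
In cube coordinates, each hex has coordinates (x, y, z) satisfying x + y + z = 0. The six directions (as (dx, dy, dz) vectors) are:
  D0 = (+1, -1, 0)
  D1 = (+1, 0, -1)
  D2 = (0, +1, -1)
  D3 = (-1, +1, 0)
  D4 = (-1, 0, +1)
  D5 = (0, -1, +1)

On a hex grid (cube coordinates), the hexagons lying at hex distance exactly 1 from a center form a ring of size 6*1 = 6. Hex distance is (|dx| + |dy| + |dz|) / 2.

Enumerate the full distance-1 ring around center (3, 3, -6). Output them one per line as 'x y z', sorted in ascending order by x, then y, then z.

Answer: 2 3 -5
2 4 -6
3 2 -5
3 4 -7
4 2 -6
4 3 -7

Derivation:
Walk ring at distance 1 from (3, 3, -6):
Start at center + D4*1 = (2, 3, -5)
  hex 0: (2, 3, -5)
  hex 1: (3, 2, -5)
  hex 2: (4, 2, -6)
  hex 3: (4, 3, -7)
  hex 4: (3, 4, -7)
  hex 5: (2, 4, -6)
Sorted: 6 hexes.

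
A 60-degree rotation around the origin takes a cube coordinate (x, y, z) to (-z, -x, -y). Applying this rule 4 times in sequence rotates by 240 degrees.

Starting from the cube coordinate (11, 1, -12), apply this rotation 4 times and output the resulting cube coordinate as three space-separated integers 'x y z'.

Start: (11, 1, -12)
Step 1: (11, 1, -12) -> (-(-12), -(11), -(1)) = (12, -11, -1)
Step 2: (12, -11, -1) -> (-(-1), -(12), -(-11)) = (1, -12, 11)
Step 3: (1, -12, 11) -> (-(11), -(1), -(-12)) = (-11, -1, 12)
Step 4: (-11, -1, 12) -> (-(12), -(-11), -(-1)) = (-12, 11, 1)

Answer: -12 11 1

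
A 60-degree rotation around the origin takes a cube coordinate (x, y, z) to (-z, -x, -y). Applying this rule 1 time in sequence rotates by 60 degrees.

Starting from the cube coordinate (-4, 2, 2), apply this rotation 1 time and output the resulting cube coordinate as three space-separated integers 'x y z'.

Answer: -2 4 -2

Derivation:
Start: (-4, 2, 2)
Step 1: (-4, 2, 2) -> (-(2), -(-4), -(2)) = (-2, 4, -2)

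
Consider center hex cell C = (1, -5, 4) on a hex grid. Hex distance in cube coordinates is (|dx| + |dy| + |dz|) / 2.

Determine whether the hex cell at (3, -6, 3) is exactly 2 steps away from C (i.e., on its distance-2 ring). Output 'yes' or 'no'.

|px - cx| = |3 - 1| = 2
|py - cy| = |-6 - (-5)| = 1
|pz - cz| = |3 - 4| = 1
distance = (2+1+1)/2 = 4/2 = 2
radius = 2; distance == radius -> yes

Answer: yes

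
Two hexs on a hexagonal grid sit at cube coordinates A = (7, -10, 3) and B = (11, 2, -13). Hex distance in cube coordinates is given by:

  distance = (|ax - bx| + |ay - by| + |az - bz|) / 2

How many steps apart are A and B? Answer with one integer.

Answer: 16

Derivation:
|ax - bx| = |7 - 11| = 4
|ay - by| = |-10 - 2| = 12
|az - bz| = |3 - (-13)| = 16
distance = (4 + 12 + 16) / 2 = 32 / 2 = 16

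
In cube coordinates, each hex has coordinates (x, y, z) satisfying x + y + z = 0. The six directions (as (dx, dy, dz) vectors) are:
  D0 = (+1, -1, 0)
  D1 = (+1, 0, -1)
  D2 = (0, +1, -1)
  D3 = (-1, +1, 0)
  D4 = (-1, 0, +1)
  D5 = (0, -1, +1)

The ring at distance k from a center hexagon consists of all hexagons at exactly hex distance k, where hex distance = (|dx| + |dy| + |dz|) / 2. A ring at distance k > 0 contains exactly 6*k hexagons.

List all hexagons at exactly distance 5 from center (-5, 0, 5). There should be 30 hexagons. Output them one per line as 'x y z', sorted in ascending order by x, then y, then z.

Walk ring at distance 5 from (-5, 0, 5):
Start at center + D4*5 = (-10, 0, 10)
  hex 0: (-10, 0, 10)
  hex 1: (-9, -1, 10)
  hex 2: (-8, -2, 10)
  hex 3: (-7, -3, 10)
  hex 4: (-6, -4, 10)
  hex 5: (-5, -5, 10)
  hex 6: (-4, -5, 9)
  hex 7: (-3, -5, 8)
  hex 8: (-2, -5, 7)
  hex 9: (-1, -5, 6)
  hex 10: (0, -5, 5)
  hex 11: (0, -4, 4)
  hex 12: (0, -3, 3)
  hex 13: (0, -2, 2)
  hex 14: (0, -1, 1)
  hex 15: (0, 0, 0)
  hex 16: (-1, 1, 0)
  hex 17: (-2, 2, 0)
  hex 18: (-3, 3, 0)
  hex 19: (-4, 4, 0)
  hex 20: (-5, 5, 0)
  hex 21: (-6, 5, 1)
  hex 22: (-7, 5, 2)
  hex 23: (-8, 5, 3)
  hex 24: (-9, 5, 4)
  hex 25: (-10, 5, 5)
  hex 26: (-10, 4, 6)
  hex 27: (-10, 3, 7)
  hex 28: (-10, 2, 8)
  hex 29: (-10, 1, 9)
Sorted: 30 hexes.

Answer: -10 0 10
-10 1 9
-10 2 8
-10 3 7
-10 4 6
-10 5 5
-9 -1 10
-9 5 4
-8 -2 10
-8 5 3
-7 -3 10
-7 5 2
-6 -4 10
-6 5 1
-5 -5 10
-5 5 0
-4 -5 9
-4 4 0
-3 -5 8
-3 3 0
-2 -5 7
-2 2 0
-1 -5 6
-1 1 0
0 -5 5
0 -4 4
0 -3 3
0 -2 2
0 -1 1
0 0 0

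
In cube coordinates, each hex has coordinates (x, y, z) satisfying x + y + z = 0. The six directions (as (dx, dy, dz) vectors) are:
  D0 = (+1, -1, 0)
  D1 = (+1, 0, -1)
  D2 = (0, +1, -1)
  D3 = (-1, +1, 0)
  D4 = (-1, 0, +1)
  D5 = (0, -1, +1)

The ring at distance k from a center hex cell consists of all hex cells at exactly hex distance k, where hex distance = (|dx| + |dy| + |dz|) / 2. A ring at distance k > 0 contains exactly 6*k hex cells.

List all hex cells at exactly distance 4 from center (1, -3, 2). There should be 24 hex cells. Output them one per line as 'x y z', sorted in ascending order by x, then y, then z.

Walk ring at distance 4 from (1, -3, 2):
Start at center + D4*4 = (-3, -3, 6)
  hex 0: (-3, -3, 6)
  hex 1: (-2, -4, 6)
  hex 2: (-1, -5, 6)
  hex 3: (0, -6, 6)
  hex 4: (1, -7, 6)
  hex 5: (2, -7, 5)
  hex 6: (3, -7, 4)
  hex 7: (4, -7, 3)
  hex 8: (5, -7, 2)
  hex 9: (5, -6, 1)
  hex 10: (5, -5, 0)
  hex 11: (5, -4, -1)
  hex 12: (5, -3, -2)
  hex 13: (4, -2, -2)
  hex 14: (3, -1, -2)
  hex 15: (2, 0, -2)
  hex 16: (1, 1, -2)
  hex 17: (0, 1, -1)
  hex 18: (-1, 1, 0)
  hex 19: (-2, 1, 1)
  hex 20: (-3, 1, 2)
  hex 21: (-3, 0, 3)
  hex 22: (-3, -1, 4)
  hex 23: (-3, -2, 5)
Sorted: 24 hexes.

Answer: -3 -3 6
-3 -2 5
-3 -1 4
-3 0 3
-3 1 2
-2 -4 6
-2 1 1
-1 -5 6
-1 1 0
0 -6 6
0 1 -1
1 -7 6
1 1 -2
2 -7 5
2 0 -2
3 -7 4
3 -1 -2
4 -7 3
4 -2 -2
5 -7 2
5 -6 1
5 -5 0
5 -4 -1
5 -3 -2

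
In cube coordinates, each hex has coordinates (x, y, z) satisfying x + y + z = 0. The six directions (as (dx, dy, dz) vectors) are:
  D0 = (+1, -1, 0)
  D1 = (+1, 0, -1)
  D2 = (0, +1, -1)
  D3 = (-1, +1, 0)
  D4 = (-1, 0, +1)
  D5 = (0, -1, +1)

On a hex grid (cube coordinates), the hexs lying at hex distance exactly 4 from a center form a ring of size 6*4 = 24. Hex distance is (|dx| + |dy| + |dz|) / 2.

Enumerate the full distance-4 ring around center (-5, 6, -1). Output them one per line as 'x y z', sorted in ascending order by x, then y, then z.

Answer: -9 6 3
-9 7 2
-9 8 1
-9 9 0
-9 10 -1
-8 5 3
-8 10 -2
-7 4 3
-7 10 -3
-6 3 3
-6 10 -4
-5 2 3
-5 10 -5
-4 2 2
-4 9 -5
-3 2 1
-3 8 -5
-2 2 0
-2 7 -5
-1 2 -1
-1 3 -2
-1 4 -3
-1 5 -4
-1 6 -5

Derivation:
Walk ring at distance 4 from (-5, 6, -1):
Start at center + D4*4 = (-9, 6, 3)
  hex 0: (-9, 6, 3)
  hex 1: (-8, 5, 3)
  hex 2: (-7, 4, 3)
  hex 3: (-6, 3, 3)
  hex 4: (-5, 2, 3)
  hex 5: (-4, 2, 2)
  hex 6: (-3, 2, 1)
  hex 7: (-2, 2, 0)
  hex 8: (-1, 2, -1)
  hex 9: (-1, 3, -2)
  hex 10: (-1, 4, -3)
  hex 11: (-1, 5, -4)
  hex 12: (-1, 6, -5)
  hex 13: (-2, 7, -5)
  hex 14: (-3, 8, -5)
  hex 15: (-4, 9, -5)
  hex 16: (-5, 10, -5)
  hex 17: (-6, 10, -4)
  hex 18: (-7, 10, -3)
  hex 19: (-8, 10, -2)
  hex 20: (-9, 10, -1)
  hex 21: (-9, 9, 0)
  hex 22: (-9, 8, 1)
  hex 23: (-9, 7, 2)
Sorted: 24 hexes.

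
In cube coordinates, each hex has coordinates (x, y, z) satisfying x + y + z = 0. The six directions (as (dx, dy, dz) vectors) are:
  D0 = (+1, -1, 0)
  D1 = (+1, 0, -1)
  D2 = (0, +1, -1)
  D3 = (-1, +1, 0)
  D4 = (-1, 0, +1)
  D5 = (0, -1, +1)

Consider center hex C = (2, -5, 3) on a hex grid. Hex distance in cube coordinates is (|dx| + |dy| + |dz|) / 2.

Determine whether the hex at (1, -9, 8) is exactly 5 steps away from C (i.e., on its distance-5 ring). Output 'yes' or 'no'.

Answer: yes

Derivation:
|px - cx| = |1 - 2| = 1
|py - cy| = |-9 - (-5)| = 4
|pz - cz| = |8 - 3| = 5
distance = (1+4+5)/2 = 10/2 = 5
radius = 5; distance == radius -> yes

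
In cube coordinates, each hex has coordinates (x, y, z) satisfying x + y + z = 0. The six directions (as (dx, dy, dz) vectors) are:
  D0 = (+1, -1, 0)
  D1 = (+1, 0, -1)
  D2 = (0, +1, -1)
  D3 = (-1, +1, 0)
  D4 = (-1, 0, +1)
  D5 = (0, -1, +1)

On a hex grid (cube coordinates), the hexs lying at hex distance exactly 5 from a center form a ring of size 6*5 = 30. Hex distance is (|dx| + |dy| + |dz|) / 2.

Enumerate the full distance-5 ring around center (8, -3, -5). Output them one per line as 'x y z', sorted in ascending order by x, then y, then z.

Walk ring at distance 5 from (8, -3, -5):
Start at center + D4*5 = (3, -3, 0)
  hex 0: (3, -3, 0)
  hex 1: (4, -4, 0)
  hex 2: (5, -5, 0)
  hex 3: (6, -6, 0)
  hex 4: (7, -7, 0)
  hex 5: (8, -8, 0)
  hex 6: (9, -8, -1)
  hex 7: (10, -8, -2)
  hex 8: (11, -8, -3)
  hex 9: (12, -8, -4)
  hex 10: (13, -8, -5)
  hex 11: (13, -7, -6)
  hex 12: (13, -6, -7)
  hex 13: (13, -5, -8)
  hex 14: (13, -4, -9)
  hex 15: (13, -3, -10)
  hex 16: (12, -2, -10)
  hex 17: (11, -1, -10)
  hex 18: (10, 0, -10)
  hex 19: (9, 1, -10)
  hex 20: (8, 2, -10)
  hex 21: (7, 2, -9)
  hex 22: (6, 2, -8)
  hex 23: (5, 2, -7)
  hex 24: (4, 2, -6)
  hex 25: (3, 2, -5)
  hex 26: (3, 1, -4)
  hex 27: (3, 0, -3)
  hex 28: (3, -1, -2)
  hex 29: (3, -2, -1)
Sorted: 30 hexes.

Answer: 3 -3 0
3 -2 -1
3 -1 -2
3 0 -3
3 1 -4
3 2 -5
4 -4 0
4 2 -6
5 -5 0
5 2 -7
6 -6 0
6 2 -8
7 -7 0
7 2 -9
8 -8 0
8 2 -10
9 -8 -1
9 1 -10
10 -8 -2
10 0 -10
11 -8 -3
11 -1 -10
12 -8 -4
12 -2 -10
13 -8 -5
13 -7 -6
13 -6 -7
13 -5 -8
13 -4 -9
13 -3 -10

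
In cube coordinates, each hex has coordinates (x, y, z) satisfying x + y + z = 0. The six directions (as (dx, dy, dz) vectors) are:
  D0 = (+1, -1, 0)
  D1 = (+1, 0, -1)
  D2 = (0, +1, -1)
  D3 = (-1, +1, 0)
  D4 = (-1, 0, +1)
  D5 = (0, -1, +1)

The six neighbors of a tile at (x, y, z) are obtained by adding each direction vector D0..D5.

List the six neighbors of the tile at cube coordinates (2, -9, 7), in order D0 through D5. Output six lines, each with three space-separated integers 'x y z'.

Center: (2, -9, 7). Add each direction:
  D0: (2, -9, 7) + (1, -1, 0) = (3, -10, 7)
  D1: (2, -9, 7) + (1, 0, -1) = (3, -9, 6)
  D2: (2, -9, 7) + (0, 1, -1) = (2, -8, 6)
  D3: (2, -9, 7) + (-1, 1, 0) = (1, -8, 7)
  D4: (2, -9, 7) + (-1, 0, 1) = (1, -9, 8)
  D5: (2, -9, 7) + (0, -1, 1) = (2, -10, 8)

Answer: 3 -10 7
3 -9 6
2 -8 6
1 -8 7
1 -9 8
2 -10 8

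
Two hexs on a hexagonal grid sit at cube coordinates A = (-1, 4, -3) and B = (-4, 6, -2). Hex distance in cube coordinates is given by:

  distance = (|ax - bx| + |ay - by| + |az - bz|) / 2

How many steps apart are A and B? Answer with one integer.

Answer: 3

Derivation:
|ax - bx| = |-1 - (-4)| = 3
|ay - by| = |4 - 6| = 2
|az - bz| = |-3 - (-2)| = 1
distance = (3 + 2 + 1) / 2 = 6 / 2 = 3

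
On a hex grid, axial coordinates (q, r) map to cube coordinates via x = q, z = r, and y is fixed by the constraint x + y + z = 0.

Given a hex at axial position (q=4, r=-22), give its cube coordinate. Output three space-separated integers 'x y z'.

x = q = 4
z = r = -22
y = -x - z = -(4) - (-22) = 18

Answer: 4 18 -22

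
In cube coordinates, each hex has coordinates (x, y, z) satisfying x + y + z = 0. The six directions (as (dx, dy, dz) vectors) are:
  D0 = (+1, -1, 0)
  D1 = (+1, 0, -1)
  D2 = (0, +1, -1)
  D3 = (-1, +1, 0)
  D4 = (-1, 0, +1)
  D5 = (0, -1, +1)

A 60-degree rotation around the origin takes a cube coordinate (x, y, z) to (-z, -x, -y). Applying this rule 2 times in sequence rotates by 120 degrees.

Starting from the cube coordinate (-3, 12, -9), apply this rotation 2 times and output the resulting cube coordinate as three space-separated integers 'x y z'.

Start: (-3, 12, -9)
Step 1: (-3, 12, -9) -> (-(-9), -(-3), -(12)) = (9, 3, -12)
Step 2: (9, 3, -12) -> (-(-12), -(9), -(3)) = (12, -9, -3)

Answer: 12 -9 -3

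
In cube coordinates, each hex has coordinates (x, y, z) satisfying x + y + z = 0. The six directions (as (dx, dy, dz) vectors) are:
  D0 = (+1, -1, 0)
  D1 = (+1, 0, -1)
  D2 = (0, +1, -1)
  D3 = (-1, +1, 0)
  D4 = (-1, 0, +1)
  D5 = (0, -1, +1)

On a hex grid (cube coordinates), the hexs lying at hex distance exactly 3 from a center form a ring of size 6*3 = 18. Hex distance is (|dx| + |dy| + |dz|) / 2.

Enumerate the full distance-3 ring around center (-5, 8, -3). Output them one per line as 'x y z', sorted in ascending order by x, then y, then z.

Walk ring at distance 3 from (-5, 8, -3):
Start at center + D4*3 = (-8, 8, 0)
  hex 0: (-8, 8, 0)
  hex 1: (-7, 7, 0)
  hex 2: (-6, 6, 0)
  hex 3: (-5, 5, 0)
  hex 4: (-4, 5, -1)
  hex 5: (-3, 5, -2)
  hex 6: (-2, 5, -3)
  hex 7: (-2, 6, -4)
  hex 8: (-2, 7, -5)
  hex 9: (-2, 8, -6)
  hex 10: (-3, 9, -6)
  hex 11: (-4, 10, -6)
  hex 12: (-5, 11, -6)
  hex 13: (-6, 11, -5)
  hex 14: (-7, 11, -4)
  hex 15: (-8, 11, -3)
  hex 16: (-8, 10, -2)
  hex 17: (-8, 9, -1)
Sorted: 18 hexes.

Answer: -8 8 0
-8 9 -1
-8 10 -2
-8 11 -3
-7 7 0
-7 11 -4
-6 6 0
-6 11 -5
-5 5 0
-5 11 -6
-4 5 -1
-4 10 -6
-3 5 -2
-3 9 -6
-2 5 -3
-2 6 -4
-2 7 -5
-2 8 -6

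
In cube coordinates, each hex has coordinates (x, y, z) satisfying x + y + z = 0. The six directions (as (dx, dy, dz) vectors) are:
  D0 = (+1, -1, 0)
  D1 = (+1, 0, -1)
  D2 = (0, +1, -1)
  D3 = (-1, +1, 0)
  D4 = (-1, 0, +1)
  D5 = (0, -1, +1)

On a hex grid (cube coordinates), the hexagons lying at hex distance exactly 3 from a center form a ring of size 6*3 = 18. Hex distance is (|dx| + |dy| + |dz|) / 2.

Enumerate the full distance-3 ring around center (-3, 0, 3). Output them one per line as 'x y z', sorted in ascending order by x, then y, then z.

Answer: -6 0 6
-6 1 5
-6 2 4
-6 3 3
-5 -1 6
-5 3 2
-4 -2 6
-4 3 1
-3 -3 6
-3 3 0
-2 -3 5
-2 2 0
-1 -3 4
-1 1 0
0 -3 3
0 -2 2
0 -1 1
0 0 0

Derivation:
Walk ring at distance 3 from (-3, 0, 3):
Start at center + D4*3 = (-6, 0, 6)
  hex 0: (-6, 0, 6)
  hex 1: (-5, -1, 6)
  hex 2: (-4, -2, 6)
  hex 3: (-3, -3, 6)
  hex 4: (-2, -3, 5)
  hex 5: (-1, -3, 4)
  hex 6: (0, -3, 3)
  hex 7: (0, -2, 2)
  hex 8: (0, -1, 1)
  hex 9: (0, 0, 0)
  hex 10: (-1, 1, 0)
  hex 11: (-2, 2, 0)
  hex 12: (-3, 3, 0)
  hex 13: (-4, 3, 1)
  hex 14: (-5, 3, 2)
  hex 15: (-6, 3, 3)
  hex 16: (-6, 2, 4)
  hex 17: (-6, 1, 5)
Sorted: 18 hexes.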